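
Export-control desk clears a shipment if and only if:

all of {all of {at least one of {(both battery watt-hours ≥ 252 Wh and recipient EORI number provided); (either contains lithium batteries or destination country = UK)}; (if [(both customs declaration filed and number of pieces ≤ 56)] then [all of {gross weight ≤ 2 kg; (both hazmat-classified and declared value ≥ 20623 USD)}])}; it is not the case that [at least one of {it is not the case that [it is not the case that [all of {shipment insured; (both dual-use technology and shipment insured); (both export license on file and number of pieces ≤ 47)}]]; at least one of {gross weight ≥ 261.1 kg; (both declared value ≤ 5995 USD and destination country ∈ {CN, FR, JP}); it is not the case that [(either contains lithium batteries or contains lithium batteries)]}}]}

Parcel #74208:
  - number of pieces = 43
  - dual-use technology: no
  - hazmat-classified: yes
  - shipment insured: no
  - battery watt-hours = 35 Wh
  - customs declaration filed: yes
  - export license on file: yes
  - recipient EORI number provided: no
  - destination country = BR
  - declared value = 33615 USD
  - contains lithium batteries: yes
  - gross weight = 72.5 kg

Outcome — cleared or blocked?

Atomic conditions:
  battery watt-hours ≥ 252 Wh: 35 ≥ 252 is false
  recipient EORI number provided: no → false
  contains lithium batteries: yes → true
  destination country = UK: BR == UK is false
  customs declaration filed: yes → true
  number of pieces ≤ 56: 43 ≤ 56 is true
  gross weight ≤ 2 kg: 72.5 ≤ 2 is false
  hazmat-classified: yes → true
  declared value ≥ 20623 USD: 33615 ≥ 20623 is true
  shipment insured: no → false
  dual-use technology: no → false
  export license on file: yes → true
  number of pieces ≤ 47: 43 ≤ 47 is true
  gross weight ≥ 261.1 kg: 72.5 ≥ 261.1 is false
  declared value ≤ 5995 USD: 33615 ≤ 5995 is false
  destination country ∈ {CN, FR, JP}: BR is not in the set → false
Combine:
[1.1.1] false AND false = false
[1.1.2] true OR false = true
[1.1] false OR true = true
[1.2.1] true AND true = true
[1.2.2.2] true AND true = true
[1.2.2] false AND true = false
[1.2] true → false = false
[1] true AND false = false
[2.1.1.1.1.2] false AND false = false
[2.1.1.1.1.3] true AND true = true
[2.1.1.1.1] false AND false AND true = false
[2.1.1.1] NOT false = true
[2.1.1] NOT true = false
[2.1.2.2] false AND false = false
[2.1.2.3.1] true OR true = true
[2.1.2.3] NOT true = false
[2.1.2] false OR false OR false = false
[2.1] false OR false = false
[2] NOT false = true
[root] false AND true = false
Overall: false → blocked

Blocked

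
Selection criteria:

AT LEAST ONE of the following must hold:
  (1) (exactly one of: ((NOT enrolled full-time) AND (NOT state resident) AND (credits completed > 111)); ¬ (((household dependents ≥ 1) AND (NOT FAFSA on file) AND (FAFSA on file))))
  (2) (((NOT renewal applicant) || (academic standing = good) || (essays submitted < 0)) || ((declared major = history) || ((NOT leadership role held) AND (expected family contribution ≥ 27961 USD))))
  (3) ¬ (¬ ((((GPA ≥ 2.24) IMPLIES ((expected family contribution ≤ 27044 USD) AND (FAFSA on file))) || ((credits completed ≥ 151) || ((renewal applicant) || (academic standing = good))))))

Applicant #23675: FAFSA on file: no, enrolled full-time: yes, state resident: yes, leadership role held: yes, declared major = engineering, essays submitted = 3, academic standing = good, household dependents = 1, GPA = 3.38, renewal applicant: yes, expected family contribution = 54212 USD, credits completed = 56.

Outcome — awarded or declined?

Awarded

Atomic conditions:
  NOT enrolled full-time: yes → false
  NOT state resident: yes → false
  credits completed > 111: 56 > 111 is false
  household dependents ≥ 1: 1 ≥ 1 is true
  NOT FAFSA on file: no → true
  FAFSA on file: no → false
  NOT renewal applicant: yes → false
  academic standing = good: good == good is true
  essays submitted < 0: 3 < 0 is false
  declared major = history: engineering == history is false
  NOT leadership role held: yes → false
  expected family contribution ≥ 27961 USD: 54212 ≥ 27961 is true
  GPA ≥ 2.24: 3.38 ≥ 2.24 is true
  expected family contribution ≤ 27044 USD: 54212 ≤ 27044 is false
  credits completed ≥ 151: 56 ≥ 151 is false
  renewal applicant: yes → true
Combine:
[1.1] false AND false AND false = false
[1.2.1] true AND true AND false = false
[1.2] NOT false = true
[1] exactly-one(false, true) = true
[2.1] false OR true OR false = true
[2.2.2] false AND true = false
[2.2] false OR false = false
[2] true OR false = true
[3.1.1.1.2] false AND false = false
[3.1.1.1] true → false = false
[3.1.1.2.2] true OR true = true
[3.1.1.2] false OR true = true
[3.1.1] false OR true = true
[3.1] NOT true = false
[3] NOT false = true
[root] true OR true OR true = true
Overall: true → awarded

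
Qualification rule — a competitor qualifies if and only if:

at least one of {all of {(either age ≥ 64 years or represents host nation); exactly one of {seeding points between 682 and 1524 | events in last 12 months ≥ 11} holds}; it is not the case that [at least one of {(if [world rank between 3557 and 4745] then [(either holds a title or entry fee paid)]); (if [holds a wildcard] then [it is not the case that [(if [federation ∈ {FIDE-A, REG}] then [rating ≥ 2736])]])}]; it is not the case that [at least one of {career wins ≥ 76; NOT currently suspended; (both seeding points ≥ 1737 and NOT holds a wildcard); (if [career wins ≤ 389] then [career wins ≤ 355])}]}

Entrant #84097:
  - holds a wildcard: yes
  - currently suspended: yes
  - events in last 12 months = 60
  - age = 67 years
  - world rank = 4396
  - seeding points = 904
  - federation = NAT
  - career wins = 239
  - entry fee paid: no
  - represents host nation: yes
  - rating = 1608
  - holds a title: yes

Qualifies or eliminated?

Atomic conditions:
  age ≥ 64 years: 67 ≥ 64 is true
  represents host nation: yes → true
  seeding points between 682 and 1524: 904 in [682, 1524] is true
  events in last 12 months ≥ 11: 60 ≥ 11 is true
  world rank between 3557 and 4745: 4396 in [3557, 4745] is true
  holds a title: yes → true
  entry fee paid: no → false
  holds a wildcard: yes → true
  federation ∈ {FIDE-A, REG}: NAT is not in the set → false
  rating ≥ 2736: 1608 ≥ 2736 is false
  career wins ≥ 76: 239 ≥ 76 is true
  NOT currently suspended: yes → false
  seeding points ≥ 1737: 904 ≥ 1737 is false
  NOT holds a wildcard: yes → false
  career wins ≤ 389: 239 ≤ 389 is true
  career wins ≤ 355: 239 ≤ 355 is true
Combine:
[1.1] true OR true = true
[1.2] exactly-one(true, true) = false
[1] true AND false = false
[2.1.1.2] true OR false = true
[2.1.1] true → true = true
[2.1.2.2.1] false → false (antecedent false ⇒ implication holds) = true
[2.1.2.2] NOT true = false
[2.1.2] true → false = false
[2.1] true OR false = true
[2] NOT true = false
[3.1.3] false AND false = false
[3.1.4] true → true = true
[3.1] true OR false OR false OR true = true
[3] NOT true = false
[root] false OR false OR false = false
Overall: false → eliminated

Eliminated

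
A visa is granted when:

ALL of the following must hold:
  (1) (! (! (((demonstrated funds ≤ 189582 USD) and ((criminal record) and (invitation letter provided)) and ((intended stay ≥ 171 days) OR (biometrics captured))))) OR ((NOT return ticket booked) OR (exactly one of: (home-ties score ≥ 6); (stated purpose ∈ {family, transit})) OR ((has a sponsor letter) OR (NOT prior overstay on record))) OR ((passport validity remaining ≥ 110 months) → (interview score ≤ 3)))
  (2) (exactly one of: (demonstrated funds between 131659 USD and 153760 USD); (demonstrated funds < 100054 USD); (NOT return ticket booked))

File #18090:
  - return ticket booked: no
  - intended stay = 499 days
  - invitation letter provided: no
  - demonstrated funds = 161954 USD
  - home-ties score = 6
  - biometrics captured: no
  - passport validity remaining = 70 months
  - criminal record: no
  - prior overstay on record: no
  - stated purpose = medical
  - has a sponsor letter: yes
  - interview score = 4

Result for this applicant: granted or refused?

Atomic conditions:
  demonstrated funds ≤ 189582 USD: 161954 ≤ 189582 is true
  criminal record: no → false
  invitation letter provided: no → false
  intended stay ≥ 171 days: 499 ≥ 171 is true
  biometrics captured: no → false
  NOT return ticket booked: no → true
  home-ties score ≥ 6: 6 ≥ 6 is true
  stated purpose ∈ {family, transit}: medical is not in the set → false
  has a sponsor letter: yes → true
  NOT prior overstay on record: no → true
  passport validity remaining ≥ 110 months: 70 ≥ 110 is false
  interview score ≤ 3: 4 ≤ 3 is false
  demonstrated funds between 131659 USD and 153760 USD: 161954 in [131659, 153760] is false
  demonstrated funds < 100054 USD: 161954 < 100054 is false
Combine:
[1.1.1.1.2] false AND false = false
[1.1.1.1.3] true OR false = true
[1.1.1.1] true AND false AND true = false
[1.1.1] NOT false = true
[1.1] NOT true = false
[1.2.2] exactly-one(true, false) = true
[1.2.3] true OR true = true
[1.2] true OR true OR true = true
[1.3] false → false (antecedent false ⇒ implication holds) = true
[1] false OR true OR true = true
[2] exactly-one(false, false, true) = true
[root] true AND true = true
Overall: true → granted

Granted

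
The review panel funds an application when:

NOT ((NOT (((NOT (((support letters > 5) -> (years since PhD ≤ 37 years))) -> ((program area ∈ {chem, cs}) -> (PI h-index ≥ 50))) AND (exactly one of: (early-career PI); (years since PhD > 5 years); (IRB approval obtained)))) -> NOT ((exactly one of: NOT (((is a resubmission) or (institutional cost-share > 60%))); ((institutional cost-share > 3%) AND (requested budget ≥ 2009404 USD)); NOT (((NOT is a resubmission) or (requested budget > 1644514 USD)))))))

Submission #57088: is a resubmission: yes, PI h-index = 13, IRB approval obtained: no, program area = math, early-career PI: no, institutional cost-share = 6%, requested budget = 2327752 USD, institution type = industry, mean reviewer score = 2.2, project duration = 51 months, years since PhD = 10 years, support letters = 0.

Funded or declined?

Declined

Atomic conditions:
  support letters > 5: 0 > 5 is false
  years since PhD ≤ 37 years: 10 ≤ 37 is true
  program area ∈ {chem, cs}: math is not in the set → false
  PI h-index ≥ 50: 13 ≥ 50 is false
  early-career PI: no → false
  years since PhD > 5 years: 10 > 5 is true
  IRB approval obtained: no → false
  is a resubmission: yes → true
  institutional cost-share > 60%: 6 > 60 is false
  institutional cost-share > 3%: 6 > 3 is true
  requested budget ≥ 2009404 USD: 2327752 ≥ 2009404 is true
  NOT is a resubmission: yes → false
  requested budget > 1644514 USD: 2327752 > 1644514 is true
Combine:
[1.1.1.1.1.1] false → true (antecedent false ⇒ implication holds) = true
[1.1.1.1.1] NOT true = false
[1.1.1.1.2] false → false (antecedent false ⇒ implication holds) = true
[1.1.1.1] false → true (antecedent false ⇒ implication holds) = true
[1.1.1.2] exactly-one(false, true, false) = true
[1.1.1] true AND true = true
[1.1] NOT true = false
[1.2.1.1.1] true OR false = true
[1.2.1.1] NOT true = false
[1.2.1.2] true AND true = true
[1.2.1.3.1] false OR true = true
[1.2.1.3] NOT true = false
[1.2.1] exactly-one(false, true, false) = true
[1.2] NOT true = false
[1] false → false (antecedent false ⇒ implication holds) = true
[root] NOT true = false
Overall: false → declined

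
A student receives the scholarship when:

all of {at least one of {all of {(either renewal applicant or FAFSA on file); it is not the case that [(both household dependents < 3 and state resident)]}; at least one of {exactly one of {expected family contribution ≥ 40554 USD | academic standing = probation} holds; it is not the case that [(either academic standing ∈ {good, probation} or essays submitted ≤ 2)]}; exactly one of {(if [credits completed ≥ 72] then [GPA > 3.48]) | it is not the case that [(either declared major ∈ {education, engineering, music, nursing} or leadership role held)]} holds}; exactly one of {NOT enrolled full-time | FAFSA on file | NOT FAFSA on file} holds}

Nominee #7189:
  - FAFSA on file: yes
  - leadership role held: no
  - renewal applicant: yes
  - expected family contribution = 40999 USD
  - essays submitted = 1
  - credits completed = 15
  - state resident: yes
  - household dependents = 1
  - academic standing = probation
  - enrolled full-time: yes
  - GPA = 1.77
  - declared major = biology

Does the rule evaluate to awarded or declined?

Atomic conditions:
  renewal applicant: yes → true
  FAFSA on file: yes → true
  household dependents < 3: 1 < 3 is true
  state resident: yes → true
  expected family contribution ≥ 40554 USD: 40999 ≥ 40554 is true
  academic standing = probation: probation == probation is true
  academic standing ∈ {good, probation}: probation is in the set → true
  essays submitted ≤ 2: 1 ≤ 2 is true
  credits completed ≥ 72: 15 ≥ 72 is false
  GPA > 3.48: 1.77 > 3.48 is false
  declared major ∈ {education, engineering, music, nursing}: biology is not in the set → false
  leadership role held: no → false
  NOT enrolled full-time: yes → false
  NOT FAFSA on file: yes → false
Combine:
[1.1.1] true OR true = true
[1.1.2.1] true AND true = true
[1.1.2] NOT true = false
[1.1] true AND false = false
[1.2.1] exactly-one(true, true) = false
[1.2.2.1] true OR true = true
[1.2.2] NOT true = false
[1.2] false OR false = false
[1.3.1] false → false (antecedent false ⇒ implication holds) = true
[1.3.2.1] false OR false = false
[1.3.2] NOT false = true
[1.3] exactly-one(true, true) = false
[1] false OR false OR false = false
[2] exactly-one(false, true, false) = true
[root] false AND true = false
Overall: false → declined

Declined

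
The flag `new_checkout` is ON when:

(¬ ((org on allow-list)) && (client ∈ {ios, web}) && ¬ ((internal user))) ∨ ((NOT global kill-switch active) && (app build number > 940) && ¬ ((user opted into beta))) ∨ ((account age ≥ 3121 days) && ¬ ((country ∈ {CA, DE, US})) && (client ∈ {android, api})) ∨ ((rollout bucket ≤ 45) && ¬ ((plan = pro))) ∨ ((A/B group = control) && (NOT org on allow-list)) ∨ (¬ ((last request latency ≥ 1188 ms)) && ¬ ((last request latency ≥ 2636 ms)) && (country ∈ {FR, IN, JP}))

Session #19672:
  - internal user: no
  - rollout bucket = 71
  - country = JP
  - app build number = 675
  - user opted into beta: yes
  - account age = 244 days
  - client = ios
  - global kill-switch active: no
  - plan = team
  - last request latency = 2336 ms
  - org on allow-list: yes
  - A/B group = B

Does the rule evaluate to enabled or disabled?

Disabled

Atomic conditions:
  org on allow-list: yes → true
  client ∈ {ios, web}: ios is in the set → true
  internal user: no → false
  NOT global kill-switch active: no → true
  app build number > 940: 675 > 940 is false
  user opted into beta: yes → true
  account age ≥ 3121 days: 244 ≥ 3121 is false
  country ∈ {CA, DE, US}: JP is not in the set → false
  client ∈ {android, api}: ios is not in the set → false
  rollout bucket ≤ 45: 71 ≤ 45 is false
  plan = pro: team == pro is false
  A/B group = control: B == control is false
  NOT org on allow-list: yes → false
  last request latency ≥ 1188 ms: 2336 ≥ 1188 is true
  last request latency ≥ 2636 ms: 2336 ≥ 2636 is false
  country ∈ {FR, IN, JP}: JP is in the set → true
Combine:
[1.1] NOT true = false
[1.3] NOT false = true
[1] false AND true AND true = false
[2.3] NOT true = false
[2] true AND false AND false = false
[3.2] NOT false = true
[3] false AND true AND false = false
[4.2] NOT false = true
[4] false AND true = false
[5] false AND false = false
[6.1] NOT true = false
[6.2] NOT false = true
[6] false AND true AND true = false
[root] false OR false OR false OR false OR false OR false = false
Overall: false → disabled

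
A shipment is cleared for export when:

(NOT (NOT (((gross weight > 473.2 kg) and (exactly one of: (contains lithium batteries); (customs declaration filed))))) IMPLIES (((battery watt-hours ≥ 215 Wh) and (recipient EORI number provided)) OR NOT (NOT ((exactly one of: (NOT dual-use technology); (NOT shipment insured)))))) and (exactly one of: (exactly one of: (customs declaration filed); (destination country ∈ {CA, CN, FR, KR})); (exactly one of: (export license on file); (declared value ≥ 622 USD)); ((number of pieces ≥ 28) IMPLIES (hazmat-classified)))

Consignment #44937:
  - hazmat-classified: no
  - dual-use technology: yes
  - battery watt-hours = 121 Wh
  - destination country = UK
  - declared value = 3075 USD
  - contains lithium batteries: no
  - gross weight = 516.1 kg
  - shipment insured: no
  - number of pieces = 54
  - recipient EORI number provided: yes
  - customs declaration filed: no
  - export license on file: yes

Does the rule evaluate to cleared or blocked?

Atomic conditions:
  gross weight > 473.2 kg: 516.1 > 473.2 is true
  contains lithium batteries: no → false
  customs declaration filed: no → false
  battery watt-hours ≥ 215 Wh: 121 ≥ 215 is false
  recipient EORI number provided: yes → true
  NOT dual-use technology: yes → false
  NOT shipment insured: no → true
  destination country ∈ {CA, CN, FR, KR}: UK is not in the set → false
  export license on file: yes → true
  declared value ≥ 622 USD: 3075 ≥ 622 is true
  number of pieces ≥ 28: 54 ≥ 28 is true
  hazmat-classified: no → false
Combine:
[1.1.1.1.2] exactly-one(false, false) = false
[1.1.1.1] true AND false = false
[1.1.1] NOT false = true
[1.1] NOT true = false
[1.2.1] false AND true = false
[1.2.2.1.1] exactly-one(false, true) = true
[1.2.2.1] NOT true = false
[1.2.2] NOT false = true
[1.2] false OR true = true
[1] false → true (antecedent false ⇒ implication holds) = true
[2.1] exactly-one(false, false) = false
[2.2] exactly-one(true, true) = false
[2.3] true → false = false
[2] exactly-one(false, false, false) = false
[root] true AND false = false
Overall: false → blocked

Blocked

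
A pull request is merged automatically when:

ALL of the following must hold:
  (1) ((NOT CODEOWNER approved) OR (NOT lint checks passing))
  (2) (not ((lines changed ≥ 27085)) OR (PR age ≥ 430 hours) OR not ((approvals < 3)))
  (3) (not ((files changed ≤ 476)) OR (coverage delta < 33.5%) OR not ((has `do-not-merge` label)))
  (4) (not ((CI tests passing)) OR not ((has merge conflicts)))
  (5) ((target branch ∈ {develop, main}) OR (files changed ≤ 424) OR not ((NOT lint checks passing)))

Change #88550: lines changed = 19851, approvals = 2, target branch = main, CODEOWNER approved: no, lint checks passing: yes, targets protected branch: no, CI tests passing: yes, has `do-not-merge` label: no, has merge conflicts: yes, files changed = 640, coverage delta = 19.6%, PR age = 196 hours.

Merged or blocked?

Blocked

Atomic conditions:
  NOT CODEOWNER approved: no → true
  NOT lint checks passing: yes → false
  lines changed ≥ 27085: 19851 ≥ 27085 is false
  PR age ≥ 430 hours: 196 ≥ 430 is false
  approvals < 3: 2 < 3 is true
  files changed ≤ 476: 640 ≤ 476 is false
  coverage delta < 33.5%: 19.6 < 33.5 is true
  has `do-not-merge` label: no → false
  CI tests passing: yes → true
  has merge conflicts: yes → true
  target branch ∈ {develop, main}: main is in the set → true
  files changed ≤ 424: 640 ≤ 424 is false
Combine:
[1] true OR false = true
[2.1] NOT false = true
[2.3] NOT true = false
[2] true OR false OR false = true
[3.1] NOT false = true
[3.3] NOT false = true
[3] true OR true OR true = true
[4.1] NOT true = false
[4.2] NOT true = false
[4] false OR false = false
[5.3] NOT false = true
[5] true OR false OR true = true
[root] true AND true AND true AND false AND true = false
Overall: false → blocked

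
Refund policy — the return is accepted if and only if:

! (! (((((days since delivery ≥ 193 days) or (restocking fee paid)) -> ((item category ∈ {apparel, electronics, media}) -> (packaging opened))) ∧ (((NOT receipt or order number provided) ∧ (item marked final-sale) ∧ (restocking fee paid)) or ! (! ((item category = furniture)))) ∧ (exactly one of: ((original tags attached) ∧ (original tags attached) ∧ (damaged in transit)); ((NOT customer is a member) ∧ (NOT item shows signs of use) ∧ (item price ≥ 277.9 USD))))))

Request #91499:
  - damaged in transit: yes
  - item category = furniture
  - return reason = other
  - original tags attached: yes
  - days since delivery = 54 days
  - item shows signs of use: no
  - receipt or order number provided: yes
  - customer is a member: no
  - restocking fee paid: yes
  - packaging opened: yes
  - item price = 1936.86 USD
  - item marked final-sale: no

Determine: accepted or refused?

Atomic conditions:
  days since delivery ≥ 193 days: 54 ≥ 193 is false
  restocking fee paid: yes → true
  item category ∈ {apparel, electronics, media}: furniture is not in the set → false
  packaging opened: yes → true
  NOT receipt or order number provided: yes → false
  item marked final-sale: no → false
  item category = furniture: furniture == furniture is true
  original tags attached: yes → true
  damaged in transit: yes → true
  NOT customer is a member: no → true
  NOT item shows signs of use: no → true
  item price ≥ 277.9 USD: 1936.86 ≥ 277.9 is true
Combine:
[1.1.1.1] false OR true = true
[1.1.1.2] false → true (antecedent false ⇒ implication holds) = true
[1.1.1] true → true = true
[1.1.2.1] false AND false AND true = false
[1.1.2.2.1] NOT true = false
[1.1.2.2] NOT false = true
[1.1.2] false OR true = true
[1.1.3.1] true AND true AND true = true
[1.1.3.2] true AND true AND true = true
[1.1.3] exactly-one(true, true) = false
[1.1] true AND true AND false = false
[1] NOT false = true
[root] NOT true = false
Overall: false → refused

Refused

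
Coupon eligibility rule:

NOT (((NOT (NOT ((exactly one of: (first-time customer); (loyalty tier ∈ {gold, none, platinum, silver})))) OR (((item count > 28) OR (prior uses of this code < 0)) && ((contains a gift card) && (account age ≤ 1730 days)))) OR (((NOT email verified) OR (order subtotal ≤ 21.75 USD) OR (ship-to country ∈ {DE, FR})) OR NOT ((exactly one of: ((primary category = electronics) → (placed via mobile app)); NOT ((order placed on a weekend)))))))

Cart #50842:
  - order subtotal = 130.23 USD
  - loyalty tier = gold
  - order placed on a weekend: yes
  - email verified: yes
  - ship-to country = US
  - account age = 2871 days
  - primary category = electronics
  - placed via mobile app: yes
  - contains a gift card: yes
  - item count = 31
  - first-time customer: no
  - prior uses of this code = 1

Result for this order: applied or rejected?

Rejected

Atomic conditions:
  first-time customer: no → false
  loyalty tier ∈ {gold, none, platinum, silver}: gold is in the set → true
  item count > 28: 31 > 28 is true
  prior uses of this code < 0: 1 < 0 is false
  contains a gift card: yes → true
  account age ≤ 1730 days: 2871 ≤ 1730 is false
  NOT email verified: yes → false
  order subtotal ≤ 21.75 USD: 130.23 ≤ 21.75 is false
  ship-to country ∈ {DE, FR}: US is not in the set → false
  primary category = electronics: electronics == electronics is true
  placed via mobile app: yes → true
  order placed on a weekend: yes → true
Combine:
[1.1.1.1.1] exactly-one(false, true) = true
[1.1.1.1] NOT true = false
[1.1.1] NOT false = true
[1.1.2.1] true OR false = true
[1.1.2.2] true AND false = false
[1.1.2] true AND false = false
[1.1] true OR false = true
[1.2.1] false OR false OR false = false
[1.2.2.1.1] true → true = true
[1.2.2.1.2] NOT true = false
[1.2.2.1] exactly-one(true, false) = true
[1.2.2] NOT true = false
[1.2] false OR false = false
[1] true OR false = true
[root] NOT true = false
Overall: false → rejected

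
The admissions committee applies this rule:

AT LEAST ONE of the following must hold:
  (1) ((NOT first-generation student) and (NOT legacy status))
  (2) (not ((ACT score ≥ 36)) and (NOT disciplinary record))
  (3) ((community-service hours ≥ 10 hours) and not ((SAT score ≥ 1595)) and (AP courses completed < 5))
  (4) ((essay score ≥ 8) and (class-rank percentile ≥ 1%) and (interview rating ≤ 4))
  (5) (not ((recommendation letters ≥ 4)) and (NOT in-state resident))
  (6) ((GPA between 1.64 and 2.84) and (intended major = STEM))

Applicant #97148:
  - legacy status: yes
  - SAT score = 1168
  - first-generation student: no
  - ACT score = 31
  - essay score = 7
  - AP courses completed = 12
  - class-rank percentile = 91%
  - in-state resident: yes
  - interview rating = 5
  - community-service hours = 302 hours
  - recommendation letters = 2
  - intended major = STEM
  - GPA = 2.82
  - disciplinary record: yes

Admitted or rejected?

Admitted

Atomic conditions:
  NOT first-generation student: no → true
  NOT legacy status: yes → false
  ACT score ≥ 36: 31 ≥ 36 is false
  NOT disciplinary record: yes → false
  community-service hours ≥ 10 hours: 302 ≥ 10 is true
  SAT score ≥ 1595: 1168 ≥ 1595 is false
  AP courses completed < 5: 12 < 5 is false
  essay score ≥ 8: 7 ≥ 8 is false
  class-rank percentile ≥ 1%: 91 ≥ 1 is true
  interview rating ≤ 4: 5 ≤ 4 is false
  recommendation letters ≥ 4: 2 ≥ 4 is false
  NOT in-state resident: yes → false
  GPA between 1.64 and 2.84: 2.82 in [1.64, 2.84] is true
  intended major = STEM: STEM == STEM is true
Combine:
[1] true AND false = false
[2.1] NOT false = true
[2] true AND false = false
[3.2] NOT false = true
[3] true AND true AND false = false
[4] false AND true AND false = false
[5.1] NOT false = true
[5] true AND false = false
[6] true AND true = true
[root] false OR false OR false OR false OR false OR true = true
Overall: true → admitted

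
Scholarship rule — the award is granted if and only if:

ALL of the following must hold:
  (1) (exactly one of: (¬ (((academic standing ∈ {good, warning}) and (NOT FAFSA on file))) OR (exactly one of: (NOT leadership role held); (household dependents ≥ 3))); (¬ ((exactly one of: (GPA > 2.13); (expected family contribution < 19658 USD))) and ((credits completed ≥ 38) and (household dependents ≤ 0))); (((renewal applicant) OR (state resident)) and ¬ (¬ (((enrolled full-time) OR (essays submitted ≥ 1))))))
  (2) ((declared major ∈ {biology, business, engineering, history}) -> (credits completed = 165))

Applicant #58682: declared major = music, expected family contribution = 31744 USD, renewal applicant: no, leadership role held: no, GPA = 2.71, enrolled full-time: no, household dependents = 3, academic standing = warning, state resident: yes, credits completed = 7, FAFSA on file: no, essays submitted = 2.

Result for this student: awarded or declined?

Atomic conditions:
  academic standing ∈ {good, warning}: warning is in the set → true
  NOT FAFSA on file: no → true
  NOT leadership role held: no → true
  household dependents ≥ 3: 3 ≥ 3 is true
  GPA > 2.13: 2.71 > 2.13 is true
  expected family contribution < 19658 USD: 31744 < 19658 is false
  credits completed ≥ 38: 7 ≥ 38 is false
  household dependents ≤ 0: 3 ≤ 0 is false
  renewal applicant: no → false
  state resident: yes → true
  enrolled full-time: no → false
  essays submitted ≥ 1: 2 ≥ 1 is true
  declared major ∈ {biology, business, engineering, history}: music is not in the set → false
  credits completed = 165: 7 == 165 is false
Combine:
[1.1.1.1] true AND true = true
[1.1.1] NOT true = false
[1.1.2] exactly-one(true, true) = false
[1.1] false OR false = false
[1.2.1.1] exactly-one(true, false) = true
[1.2.1] NOT true = false
[1.2.2] false AND false = false
[1.2] false AND false = false
[1.3.1] false OR true = true
[1.3.2.1.1] false OR true = true
[1.3.2.1] NOT true = false
[1.3.2] NOT false = true
[1.3] true AND true = true
[1] exactly-one(false, false, true) = true
[2] false → false (antecedent false ⇒ implication holds) = true
[root] true AND true = true
Overall: true → awarded

Awarded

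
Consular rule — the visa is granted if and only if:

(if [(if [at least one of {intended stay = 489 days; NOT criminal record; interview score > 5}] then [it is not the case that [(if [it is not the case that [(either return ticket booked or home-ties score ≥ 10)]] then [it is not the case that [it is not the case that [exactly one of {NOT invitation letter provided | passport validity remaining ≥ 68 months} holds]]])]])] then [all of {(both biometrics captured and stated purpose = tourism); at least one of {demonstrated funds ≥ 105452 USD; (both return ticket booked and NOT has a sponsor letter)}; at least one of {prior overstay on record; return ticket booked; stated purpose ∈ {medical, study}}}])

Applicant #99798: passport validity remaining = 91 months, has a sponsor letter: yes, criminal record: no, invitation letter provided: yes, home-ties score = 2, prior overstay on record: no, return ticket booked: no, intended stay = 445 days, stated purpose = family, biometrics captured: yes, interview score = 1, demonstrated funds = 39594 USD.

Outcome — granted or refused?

Granted

Atomic conditions:
  intended stay = 489 days: 445 == 489 is false
  NOT criminal record: no → true
  interview score > 5: 1 > 5 is false
  return ticket booked: no → false
  home-ties score ≥ 10: 2 ≥ 10 is false
  NOT invitation letter provided: yes → false
  passport validity remaining ≥ 68 months: 91 ≥ 68 is true
  biometrics captured: yes → true
  stated purpose = tourism: family == tourism is false
  demonstrated funds ≥ 105452 USD: 39594 ≥ 105452 is false
  NOT has a sponsor letter: yes → false
  prior overstay on record: no → false
  stated purpose ∈ {medical, study}: family is not in the set → false
Combine:
[1.1] false OR true OR false = true
[1.2.1.1.1] false OR false = false
[1.2.1.1] NOT false = true
[1.2.1.2.1.1] exactly-one(false, true) = true
[1.2.1.2.1] NOT true = false
[1.2.1.2] NOT false = true
[1.2.1] true → true = true
[1.2] NOT true = false
[1] true → false = false
[2.1] true AND false = false
[2.2.2] false AND false = false
[2.2] false OR false = false
[2.3] false OR false OR false = false
[2] false AND false AND false = false
[root] false → false (antecedent false ⇒ implication holds) = true
Overall: true → granted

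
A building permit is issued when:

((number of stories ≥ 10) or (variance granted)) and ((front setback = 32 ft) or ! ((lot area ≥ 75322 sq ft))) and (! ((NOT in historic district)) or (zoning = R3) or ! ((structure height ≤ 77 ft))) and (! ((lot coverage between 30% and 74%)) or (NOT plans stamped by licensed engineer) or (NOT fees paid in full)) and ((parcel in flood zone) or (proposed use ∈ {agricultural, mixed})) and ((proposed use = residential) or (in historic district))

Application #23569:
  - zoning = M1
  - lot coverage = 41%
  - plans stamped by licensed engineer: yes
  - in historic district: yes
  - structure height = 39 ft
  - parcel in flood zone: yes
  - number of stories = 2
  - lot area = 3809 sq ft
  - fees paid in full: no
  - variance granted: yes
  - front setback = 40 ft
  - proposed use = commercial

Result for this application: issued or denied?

Atomic conditions:
  number of stories ≥ 10: 2 ≥ 10 is false
  variance granted: yes → true
  front setback = 32 ft: 40 == 32 is false
  lot area ≥ 75322 sq ft: 3809 ≥ 75322 is false
  NOT in historic district: yes → false
  zoning = R3: M1 == R3 is false
  structure height ≤ 77 ft: 39 ≤ 77 is true
  lot coverage between 30% and 74%: 41 in [30, 74] is true
  NOT plans stamped by licensed engineer: yes → false
  NOT fees paid in full: no → true
  parcel in flood zone: yes → true
  proposed use ∈ {agricultural, mixed}: commercial is not in the set → false
  proposed use = residential: commercial == residential is false
  in historic district: yes → true
Combine:
[1] false OR true = true
[2.2] NOT false = true
[2] false OR true = true
[3.1] NOT false = true
[3.3] NOT true = false
[3] true OR false OR false = true
[4.1] NOT true = false
[4] false OR false OR true = true
[5] true OR false = true
[6] false OR true = true
[root] true AND true AND true AND true AND true AND true = true
Overall: true → issued

Issued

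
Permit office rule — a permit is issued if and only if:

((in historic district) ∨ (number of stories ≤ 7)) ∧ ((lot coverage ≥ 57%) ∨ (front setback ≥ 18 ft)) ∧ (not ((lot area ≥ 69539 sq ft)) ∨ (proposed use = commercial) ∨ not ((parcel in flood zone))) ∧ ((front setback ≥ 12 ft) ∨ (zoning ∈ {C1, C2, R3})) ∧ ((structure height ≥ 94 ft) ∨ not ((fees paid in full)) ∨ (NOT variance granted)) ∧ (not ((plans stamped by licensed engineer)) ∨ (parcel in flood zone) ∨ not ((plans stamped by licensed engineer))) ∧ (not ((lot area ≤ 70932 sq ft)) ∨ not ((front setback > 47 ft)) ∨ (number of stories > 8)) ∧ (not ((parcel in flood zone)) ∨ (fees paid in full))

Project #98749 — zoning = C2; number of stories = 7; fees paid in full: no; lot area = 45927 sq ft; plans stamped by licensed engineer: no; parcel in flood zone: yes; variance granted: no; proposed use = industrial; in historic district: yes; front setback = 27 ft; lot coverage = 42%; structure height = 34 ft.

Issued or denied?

Denied

Atomic conditions:
  in historic district: yes → true
  number of stories ≤ 7: 7 ≤ 7 is true
  lot coverage ≥ 57%: 42 ≥ 57 is false
  front setback ≥ 18 ft: 27 ≥ 18 is true
  lot area ≥ 69539 sq ft: 45927 ≥ 69539 is false
  proposed use = commercial: industrial == commercial is false
  parcel in flood zone: yes → true
  front setback ≥ 12 ft: 27 ≥ 12 is true
  zoning ∈ {C1, C2, R3}: C2 is in the set → true
  structure height ≥ 94 ft: 34 ≥ 94 is false
  fees paid in full: no → false
  NOT variance granted: no → true
  plans stamped by licensed engineer: no → false
  lot area ≤ 70932 sq ft: 45927 ≤ 70932 is true
  front setback > 47 ft: 27 > 47 is false
  number of stories > 8: 7 > 8 is false
Combine:
[1] true OR true = true
[2] false OR true = true
[3.1] NOT false = true
[3.3] NOT true = false
[3] true OR false OR false = true
[4] true OR true = true
[5.2] NOT false = true
[5] false OR true OR true = true
[6.1] NOT false = true
[6.3] NOT false = true
[6] true OR true OR true = true
[7.1] NOT true = false
[7.2] NOT false = true
[7] false OR true OR false = true
[8.1] NOT true = false
[8] false OR false = false
[root] true AND true AND true AND true AND true AND true AND true AND false = false
Overall: false → denied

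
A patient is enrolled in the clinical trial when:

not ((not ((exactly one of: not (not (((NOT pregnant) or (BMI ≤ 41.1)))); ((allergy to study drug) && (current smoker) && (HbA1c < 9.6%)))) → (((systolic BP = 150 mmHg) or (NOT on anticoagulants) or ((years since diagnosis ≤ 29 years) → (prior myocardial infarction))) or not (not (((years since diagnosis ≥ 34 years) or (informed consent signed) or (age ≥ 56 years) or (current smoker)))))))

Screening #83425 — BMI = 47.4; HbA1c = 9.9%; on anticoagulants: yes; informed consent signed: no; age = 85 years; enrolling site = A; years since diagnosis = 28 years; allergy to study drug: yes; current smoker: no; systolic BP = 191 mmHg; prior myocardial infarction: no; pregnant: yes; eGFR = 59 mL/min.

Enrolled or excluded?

Excluded

Atomic conditions:
  NOT pregnant: yes → false
  BMI ≤ 41.1: 47.4 ≤ 41.1 is false
  allergy to study drug: yes → true
  current smoker: no → false
  HbA1c < 9.6%: 9.9 < 9.6 is false
  systolic BP = 150 mmHg: 191 == 150 is false
  NOT on anticoagulants: yes → false
  years since diagnosis ≤ 29 years: 28 ≤ 29 is true
  prior myocardial infarction: no → false
  years since diagnosis ≥ 34 years: 28 ≥ 34 is false
  informed consent signed: no → false
  age ≥ 56 years: 85 ≥ 56 is true
Combine:
[1.1.1.1.1.1] false OR false = false
[1.1.1.1.1] NOT false = true
[1.1.1.1] NOT true = false
[1.1.1.2] true AND false AND false = false
[1.1.1] exactly-one(false, false) = false
[1.1] NOT false = true
[1.2.1.3] true → false = false
[1.2.1] false OR false OR false = false
[1.2.2.1.1] false OR false OR true OR false = true
[1.2.2.1] NOT true = false
[1.2.2] NOT false = true
[1.2] false OR true = true
[1] true → true = true
[root] NOT true = false
Overall: false → excluded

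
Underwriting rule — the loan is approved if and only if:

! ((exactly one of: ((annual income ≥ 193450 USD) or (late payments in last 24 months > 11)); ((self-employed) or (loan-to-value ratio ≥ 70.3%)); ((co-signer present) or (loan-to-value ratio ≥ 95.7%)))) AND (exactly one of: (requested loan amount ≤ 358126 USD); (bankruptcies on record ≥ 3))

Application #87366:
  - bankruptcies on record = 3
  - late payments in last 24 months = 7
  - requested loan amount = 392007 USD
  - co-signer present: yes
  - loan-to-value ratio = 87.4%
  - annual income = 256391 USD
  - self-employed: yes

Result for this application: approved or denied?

Approved

Atomic conditions:
  annual income ≥ 193450 USD: 256391 ≥ 193450 is true
  late payments in last 24 months > 11: 7 > 11 is false
  self-employed: yes → true
  loan-to-value ratio ≥ 70.3%: 87.4 ≥ 70.3 is true
  co-signer present: yes → true
  loan-to-value ratio ≥ 95.7%: 87.4 ≥ 95.7 is false
  requested loan amount ≤ 358126 USD: 392007 ≤ 358126 is false
  bankruptcies on record ≥ 3: 3 ≥ 3 is true
Combine:
[1.1.1] true OR false = true
[1.1.2] true OR true = true
[1.1.3] true OR false = true
[1.1] exactly-one(true, true, true) = false
[1] NOT false = true
[2] exactly-one(false, true) = true
[root] true AND true = true
Overall: true → approved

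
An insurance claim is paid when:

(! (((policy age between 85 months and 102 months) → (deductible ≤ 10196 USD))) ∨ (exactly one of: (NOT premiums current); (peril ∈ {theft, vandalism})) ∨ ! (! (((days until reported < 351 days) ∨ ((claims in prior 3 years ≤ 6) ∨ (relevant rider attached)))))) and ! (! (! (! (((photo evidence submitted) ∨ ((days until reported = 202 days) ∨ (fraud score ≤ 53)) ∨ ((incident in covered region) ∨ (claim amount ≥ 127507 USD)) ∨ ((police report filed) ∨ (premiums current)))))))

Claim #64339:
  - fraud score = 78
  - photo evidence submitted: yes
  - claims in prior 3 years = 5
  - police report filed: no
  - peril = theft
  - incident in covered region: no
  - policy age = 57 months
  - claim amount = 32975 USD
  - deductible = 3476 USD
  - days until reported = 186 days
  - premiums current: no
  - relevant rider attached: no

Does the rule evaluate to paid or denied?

Paid

Atomic conditions:
  policy age between 85 months and 102 months: 57 in [85, 102] is false
  deductible ≤ 10196 USD: 3476 ≤ 10196 is true
  NOT premiums current: no → true
  peril ∈ {theft, vandalism}: theft is in the set → true
  days until reported < 351 days: 186 < 351 is true
  claims in prior 3 years ≤ 6: 5 ≤ 6 is true
  relevant rider attached: no → false
  photo evidence submitted: yes → true
  days until reported = 202 days: 186 == 202 is false
  fraud score ≤ 53: 78 ≤ 53 is false
  incident in covered region: no → false
  claim amount ≥ 127507 USD: 32975 ≥ 127507 is false
  police report filed: no → false
  premiums current: no → false
Combine:
[1.1.1] false → true (antecedent false ⇒ implication holds) = true
[1.1] NOT true = false
[1.2] exactly-one(true, true) = false
[1.3.1.1.2] true OR false = true
[1.3.1.1] true OR true = true
[1.3.1] NOT true = false
[1.3] NOT false = true
[1] false OR false OR true = true
[2.1.1.1.1.2] false OR false = false
[2.1.1.1.1.3] false OR false = false
[2.1.1.1.1.4] false OR false = false
[2.1.1.1.1] true OR false OR false OR false = true
[2.1.1.1] NOT true = false
[2.1.1] NOT false = true
[2.1] NOT true = false
[2] NOT false = true
[root] true AND true = true
Overall: true → paid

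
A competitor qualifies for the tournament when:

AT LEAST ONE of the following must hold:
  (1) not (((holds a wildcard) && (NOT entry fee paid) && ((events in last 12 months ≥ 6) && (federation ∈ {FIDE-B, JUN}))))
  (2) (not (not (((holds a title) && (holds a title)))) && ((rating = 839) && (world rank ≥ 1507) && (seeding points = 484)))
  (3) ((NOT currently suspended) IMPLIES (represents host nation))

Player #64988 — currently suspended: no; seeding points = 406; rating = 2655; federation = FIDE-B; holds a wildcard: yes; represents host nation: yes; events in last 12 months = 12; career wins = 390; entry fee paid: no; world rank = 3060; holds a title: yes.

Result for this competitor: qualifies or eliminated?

Qualifies

Atomic conditions:
  holds a wildcard: yes → true
  NOT entry fee paid: no → true
  events in last 12 months ≥ 6: 12 ≥ 6 is true
  federation ∈ {FIDE-B, JUN}: FIDE-B is in the set → true
  holds a title: yes → true
  rating = 839: 2655 == 839 is false
  world rank ≥ 1507: 3060 ≥ 1507 is true
  seeding points = 484: 406 == 484 is false
  NOT currently suspended: no → true
  represents host nation: yes → true
Combine:
[1.1.3] true AND true = true
[1.1] true AND true AND true = true
[1] NOT true = false
[2.1.1.1] true AND true = true
[2.1.1] NOT true = false
[2.1] NOT false = true
[2.2] false AND true AND false = false
[2] true AND false = false
[3] true → true = true
[root] false OR false OR true = true
Overall: true → qualifies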